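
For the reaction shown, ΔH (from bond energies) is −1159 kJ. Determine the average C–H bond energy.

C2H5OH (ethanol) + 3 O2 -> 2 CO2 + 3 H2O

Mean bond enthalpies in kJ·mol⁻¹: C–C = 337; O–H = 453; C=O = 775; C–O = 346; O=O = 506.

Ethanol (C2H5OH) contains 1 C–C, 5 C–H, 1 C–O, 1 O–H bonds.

D(C–H) ≈ 401 kJ/mol

Let D be the C–H bond energy.
Σ(broken) = 1×337 + 5×D + 1×346 + 1×453 + 3×506 = 2654 + 5D
Σ(formed) = 4×775 + 6×453 = 5818
ΔH = Σ(broken) − Σ(formed) = (2654 + 5D) − (5818) = −3164 + 5D
Setting this equal to −1159 kJ gives 5D = 2005, so D = 401 kJ/mol.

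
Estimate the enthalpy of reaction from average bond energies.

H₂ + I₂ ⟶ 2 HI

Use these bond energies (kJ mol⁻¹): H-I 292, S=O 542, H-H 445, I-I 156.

ΔH ≈ +17 kJ

Bonds broken (reactants):
  H-H: 1 × 445 = 445
  I-I: 1 × 156 = 156
  Σ(broken) = 601 kJ
Bonds formed (products):
  H-I: 2 × 292 = 584
  Σ(formed) = 584 kJ
ΔH = Σ(broken) − Σ(formed) = 601 − 584 = +17 kJ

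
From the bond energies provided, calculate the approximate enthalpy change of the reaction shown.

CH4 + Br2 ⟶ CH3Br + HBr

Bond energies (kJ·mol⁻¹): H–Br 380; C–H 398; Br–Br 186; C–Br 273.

Bonds broken (reactants):
  Br–Br: 1 × 186 = 186
  C–H: 4 × 398 = 1592
  Σ(broken) = 1778 kJ
Bonds formed (products):
  C–Br: 1 × 273 = 273
  C–H: 3 × 398 = 1194
  H–Br: 1 × 380 = 380
  Σ(formed) = 1847 kJ
ΔH = Σ(broken) − Σ(formed) = 1778 − 1847 = −69 kJ

ΔH ≈ −69 kJ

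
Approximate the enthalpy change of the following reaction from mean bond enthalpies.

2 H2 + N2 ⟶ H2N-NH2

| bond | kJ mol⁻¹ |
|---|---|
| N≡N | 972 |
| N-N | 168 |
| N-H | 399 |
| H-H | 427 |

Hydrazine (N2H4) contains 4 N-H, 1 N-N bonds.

Bonds broken (reactants):
  H-H: 2 × 427 = 854
  N≡N: 1 × 972 = 972
  Σ(broken) = 1826 kJ
Bonds formed (products):
  N-H: 4 × 399 = 1596
  N-N: 1 × 168 = 168
  Σ(formed) = 1764 kJ
ΔH = Σ(broken) − Σ(formed) = 1826 − 1764 = +62 kJ

ΔH ≈ +62 kJ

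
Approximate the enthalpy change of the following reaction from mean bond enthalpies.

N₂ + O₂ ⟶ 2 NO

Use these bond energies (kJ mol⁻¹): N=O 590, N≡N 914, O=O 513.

Bonds broken (reactants):
  N≡N: 1 × 914 = 914
  O=O: 1 × 513 = 513
  Σ(broken) = 1427 kJ
Bonds formed (products):
  N=O: 2 × 590 = 1180
  Σ(formed) = 1180 kJ
ΔH = Σ(broken) − Σ(formed) = 1427 − 1180 = +247 kJ

ΔH ≈ +247 kJ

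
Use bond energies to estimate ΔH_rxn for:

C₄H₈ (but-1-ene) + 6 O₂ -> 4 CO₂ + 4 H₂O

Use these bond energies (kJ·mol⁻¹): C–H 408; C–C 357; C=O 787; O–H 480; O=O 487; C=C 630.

ΔH ≈ −2606 kJ

Bonds broken (reactants):
  C–C: 2 × 357 = 714
  C–H: 8 × 408 = 3264
  C=C: 1 × 630 = 630
  O=O: 6 × 487 = 2922
  Σ(broken) = 7530 kJ
Bonds formed (products):
  C=O: 8 × 787 = 6296
  O–H: 8 × 480 = 3840
  Σ(formed) = 10136 kJ
ΔH = Σ(broken) − Σ(formed) = 7530 − 10136 = −2606 kJ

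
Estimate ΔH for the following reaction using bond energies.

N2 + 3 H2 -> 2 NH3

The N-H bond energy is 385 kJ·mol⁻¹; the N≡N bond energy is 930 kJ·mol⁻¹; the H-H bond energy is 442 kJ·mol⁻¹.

Bonds broken (reactants):
  H-H: 3 × 442 = 1326
  N≡N: 1 × 930 = 930
  Σ(broken) = 2256 kJ
Bonds formed (products):
  N-H: 6 × 385 = 2310
  Σ(formed) = 2310 kJ
ΔH = Σ(broken) − Σ(formed) = 2256 − 2310 = −54 kJ

ΔH ≈ −54 kJ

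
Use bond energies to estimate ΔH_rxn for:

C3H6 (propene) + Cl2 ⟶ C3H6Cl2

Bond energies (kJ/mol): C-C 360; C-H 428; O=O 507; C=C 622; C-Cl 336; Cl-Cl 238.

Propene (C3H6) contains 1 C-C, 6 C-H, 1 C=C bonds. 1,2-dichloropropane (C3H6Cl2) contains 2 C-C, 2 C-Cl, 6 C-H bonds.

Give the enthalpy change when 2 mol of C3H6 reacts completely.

Bonds broken (reactants):
  C-C: 1 × 360 = 360
  C-H: 6 × 428 = 2568
  C=C: 1 × 622 = 622
  Cl-Cl: 1 × 238 = 238
  Σ(broken) = 3788 kJ
Bonds formed (products):
  C-C: 2 × 360 = 720
  C-Cl: 2 × 336 = 672
  C-H: 6 × 428 = 2568
  Σ(formed) = 3960 kJ
ΔH = Σ(broken) − Σ(formed) = 3788 − 3960 = −172 kJ
For 2× the reaction as written: 2 × (−172) = −344 kJ

ΔH = −344 kJ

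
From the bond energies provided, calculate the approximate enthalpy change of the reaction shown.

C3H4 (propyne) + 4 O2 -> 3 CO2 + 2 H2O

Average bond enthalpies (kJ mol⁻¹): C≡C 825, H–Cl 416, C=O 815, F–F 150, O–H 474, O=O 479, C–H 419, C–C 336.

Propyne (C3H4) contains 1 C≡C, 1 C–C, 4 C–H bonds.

ΔH ≈ −2033 kJ

Bonds broken (reactants):
  C≡C: 1 × 825 = 825
  C–C: 1 × 336 = 336
  C–H: 4 × 419 = 1676
  O=O: 4 × 479 = 1916
  Σ(broken) = 4753 kJ
Bonds formed (products):
  C=O: 6 × 815 = 4890
  O–H: 4 × 474 = 1896
  Σ(formed) = 6786 kJ
ΔH = Σ(broken) − Σ(formed) = 4753 − 6786 = −2033 kJ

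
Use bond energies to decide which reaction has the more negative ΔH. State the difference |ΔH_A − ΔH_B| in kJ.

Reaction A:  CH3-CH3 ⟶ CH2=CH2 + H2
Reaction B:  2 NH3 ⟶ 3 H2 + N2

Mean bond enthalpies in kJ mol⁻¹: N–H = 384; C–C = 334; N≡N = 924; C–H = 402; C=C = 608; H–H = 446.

Reaction B, by 42 kJ

Reaction A:
  Bonds broken (reactants):
    C–C: 1 × 334 = 334
    C–H: 6 × 402 = 2412
    Σ(broken) = 2746 kJ
  Bonds formed (products):
    C–H: 4 × 402 = 1608
    C=C: 1 × 608 = 608
    H–H: 1 × 446 = 446
    Σ(formed) = 2662 kJ
  ΔH_A = 2746 − 2662 = +84 kJ
Reaction B:
  Bonds broken (reactants):
    N–H: 6 × 384 = 2304
    Σ(broken) = 2304 kJ
  Bonds formed (products):
    H–H: 3 × 446 = 1338
    N≡N: 1 × 924 = 924
    Σ(formed) = 2262 kJ
  ΔH_B = 2304 − 2262 = +42 kJ
ΔH_A − ΔH_B = +42 kJ, so reaction B has the more negative ΔH; |ΔH_A − ΔH_B| = 42 kJ.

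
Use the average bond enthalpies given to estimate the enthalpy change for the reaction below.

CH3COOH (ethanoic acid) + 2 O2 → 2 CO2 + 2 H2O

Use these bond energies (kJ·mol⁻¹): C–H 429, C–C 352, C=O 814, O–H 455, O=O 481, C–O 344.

ΔH ≈ −862 kJ

Bonds broken (reactants):
  C–C: 1 × 352 = 352
  C–H: 3 × 429 = 1287
  C–O: 1 × 344 = 344
  C=O: 1 × 814 = 814
  O–H: 1 × 455 = 455
  O=O: 2 × 481 = 962
  Σ(broken) = 4214 kJ
Bonds formed (products):
  C=O: 4 × 814 = 3256
  O–H: 4 × 455 = 1820
  Σ(formed) = 5076 kJ
ΔH = Σ(broken) − Σ(formed) = 4214 − 5076 = −862 kJ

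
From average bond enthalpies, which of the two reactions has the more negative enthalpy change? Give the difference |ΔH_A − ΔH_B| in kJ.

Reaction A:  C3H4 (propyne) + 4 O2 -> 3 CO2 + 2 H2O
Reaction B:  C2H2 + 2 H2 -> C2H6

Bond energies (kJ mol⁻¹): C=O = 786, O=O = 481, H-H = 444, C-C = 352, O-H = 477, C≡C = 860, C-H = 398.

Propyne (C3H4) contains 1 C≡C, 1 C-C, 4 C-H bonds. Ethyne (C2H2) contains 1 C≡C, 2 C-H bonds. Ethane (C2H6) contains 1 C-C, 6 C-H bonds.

Reaction A, by 1700 kJ

Reaction A:
  Bonds broken (reactants):
    C≡C: 1 × 860 = 860
    C-C: 1 × 352 = 352
    C-H: 4 × 398 = 1592
    O=O: 4 × 481 = 1924
    Σ(broken) = 4728 kJ
  Bonds formed (products):
    C=O: 6 × 786 = 4716
    O-H: 4 × 477 = 1908
    Σ(formed) = 6624 kJ
  ΔH_A = 4728 − 6624 = −1896 kJ
Reaction B:
  Bonds broken (reactants):
    C≡C: 1 × 860 = 860
    C-H: 2 × 398 = 796
    H-H: 2 × 444 = 888
    Σ(broken) = 2544 kJ
  Bonds formed (products):
    C-C: 1 × 352 = 352
    C-H: 6 × 398 = 2388
    Σ(formed) = 2740 kJ
  ΔH_B = 2544 − 2740 = −196 kJ
ΔH_A − ΔH_B = −1700 kJ, so reaction A has the more negative ΔH; |ΔH_A − ΔH_B| = 1700 kJ.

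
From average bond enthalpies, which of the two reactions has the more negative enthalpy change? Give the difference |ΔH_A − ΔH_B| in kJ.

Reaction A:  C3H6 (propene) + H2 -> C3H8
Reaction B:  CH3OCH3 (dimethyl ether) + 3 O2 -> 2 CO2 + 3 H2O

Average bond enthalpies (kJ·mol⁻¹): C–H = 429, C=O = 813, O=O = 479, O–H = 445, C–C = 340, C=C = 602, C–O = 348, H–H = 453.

Reaction A:
  Bonds broken (reactants):
    C–C: 1 × 340 = 340
    C–H: 6 × 429 = 2574
    C=C: 1 × 602 = 602
    H–H: 1 × 453 = 453
    Σ(broken) = 3969 kJ
  Bonds formed (products):
    C–C: 2 × 340 = 680
    C–H: 8 × 429 = 3432
    Σ(formed) = 4112 kJ
  ΔH_A = 3969 − 4112 = −143 kJ
Reaction B:
  Bonds broken (reactants):
    C–H: 6 × 429 = 2574
    C–O: 2 × 348 = 696
    O=O: 3 × 479 = 1437
    Σ(broken) = 4707 kJ
  Bonds formed (products):
    C=O: 4 × 813 = 3252
    O–H: 6 × 445 = 2670
    Σ(formed) = 5922 kJ
  ΔH_B = 4707 − 5922 = −1215 kJ
ΔH_A − ΔH_B = +1072 kJ, so reaction B has the more negative ΔH; |ΔH_A − ΔH_B| = 1072 kJ.

Reaction B, by 1072 kJ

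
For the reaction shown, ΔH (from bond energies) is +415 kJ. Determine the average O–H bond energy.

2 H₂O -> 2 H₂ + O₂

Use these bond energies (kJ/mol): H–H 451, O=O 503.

Let D be the O–H bond energy.
Σ(broken) = 4×D = 4D
Σ(formed) = 2×451 + 1×503 = 1405
ΔH = Σ(broken) − Σ(formed) = (4D) − (1405) = −1405 + 4D
Setting this equal to +415 kJ gives 4D = 1820, so D = 455 kJ/mol.

D(O–H) ≈ 455 kJ/mol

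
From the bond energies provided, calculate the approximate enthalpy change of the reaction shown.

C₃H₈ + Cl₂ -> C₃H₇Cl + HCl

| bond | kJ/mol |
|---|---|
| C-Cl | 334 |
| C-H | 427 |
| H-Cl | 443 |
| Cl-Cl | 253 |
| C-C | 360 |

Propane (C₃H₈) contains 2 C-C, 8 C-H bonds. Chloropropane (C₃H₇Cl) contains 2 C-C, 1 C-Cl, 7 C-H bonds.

Bonds broken (reactants):
  C-C: 2 × 360 = 720
  C-H: 8 × 427 = 3416
  Cl-Cl: 1 × 253 = 253
  Σ(broken) = 4389 kJ
Bonds formed (products):
  C-C: 2 × 360 = 720
  C-Cl: 1 × 334 = 334
  C-H: 7 × 427 = 2989
  H-Cl: 1 × 443 = 443
  Σ(formed) = 4486 kJ
ΔH = Σ(broken) − Σ(formed) = 4389 − 4486 = −97 kJ

ΔH ≈ −97 kJ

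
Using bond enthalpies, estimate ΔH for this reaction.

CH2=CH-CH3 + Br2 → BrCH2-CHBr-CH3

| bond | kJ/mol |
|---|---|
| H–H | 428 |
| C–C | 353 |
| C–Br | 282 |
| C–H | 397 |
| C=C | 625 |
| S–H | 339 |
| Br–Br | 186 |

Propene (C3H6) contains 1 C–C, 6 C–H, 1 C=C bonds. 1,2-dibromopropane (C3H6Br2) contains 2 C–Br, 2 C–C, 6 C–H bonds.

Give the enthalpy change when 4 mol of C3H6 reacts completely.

ΔH = −424 kJ

Bonds broken (reactants):
  Br–Br: 1 × 186 = 186
  C–C: 1 × 353 = 353
  C–H: 6 × 397 = 2382
  C=C: 1 × 625 = 625
  Σ(broken) = 3546 kJ
Bonds formed (products):
  C–Br: 2 × 282 = 564
  C–C: 2 × 353 = 706
  C–H: 6 × 397 = 2382
  Σ(formed) = 3652 kJ
ΔH = Σ(broken) − Σ(formed) = 3546 − 3652 = −106 kJ
For 4× the reaction as written: 4 × (−106) = −424 kJ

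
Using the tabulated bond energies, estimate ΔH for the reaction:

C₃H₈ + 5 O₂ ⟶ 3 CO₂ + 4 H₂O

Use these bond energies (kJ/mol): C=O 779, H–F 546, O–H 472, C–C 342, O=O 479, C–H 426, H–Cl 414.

Bonds broken (reactants):
  C–C: 2 × 342 = 684
  C–H: 8 × 426 = 3408
  O=O: 5 × 479 = 2395
  Σ(broken) = 6487 kJ
Bonds formed (products):
  C=O: 6 × 779 = 4674
  O–H: 8 × 472 = 3776
  Σ(formed) = 8450 kJ
ΔH = Σ(broken) − Σ(formed) = 6487 − 8450 = −1963 kJ

ΔH ≈ −1963 kJ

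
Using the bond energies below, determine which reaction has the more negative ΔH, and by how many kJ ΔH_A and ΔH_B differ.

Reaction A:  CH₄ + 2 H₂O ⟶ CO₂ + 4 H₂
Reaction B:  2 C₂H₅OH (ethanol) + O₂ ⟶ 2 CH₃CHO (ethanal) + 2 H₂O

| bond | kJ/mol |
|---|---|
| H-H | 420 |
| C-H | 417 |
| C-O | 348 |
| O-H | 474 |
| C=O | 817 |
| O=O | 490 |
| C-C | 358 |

Reaction A:
  Bonds broken (reactants):
    C-H: 4 × 417 = 1668
    O-H: 4 × 474 = 1896
    Σ(broken) = 3564 kJ
  Bonds formed (products):
    C=O: 2 × 817 = 1634
    H-H: 4 × 420 = 1680
    Σ(formed) = 3314 kJ
  ΔH_A = 3564 − 3314 = +250 kJ
Reaction B:
  Bonds broken (reactants):
    C-C: 2 × 358 = 716
    C-H: 10 × 417 = 4170
    C-O: 2 × 348 = 696
    O-H: 2 × 474 = 948
    O=O: 1 × 490 = 490
    Σ(broken) = 7020 kJ
  Bonds formed (products):
    C-C: 2 × 358 = 716
    C-H: 8 × 417 = 3336
    C=O: 2 × 817 = 1634
    O-H: 4 × 474 = 1896
    Σ(formed) = 7582 kJ
  ΔH_B = 7020 − 7582 = −562 kJ
ΔH_A − ΔH_B = +812 kJ, so reaction B has the more negative ΔH; |ΔH_A − ΔH_B| = 812 kJ.

Reaction B, by 812 kJ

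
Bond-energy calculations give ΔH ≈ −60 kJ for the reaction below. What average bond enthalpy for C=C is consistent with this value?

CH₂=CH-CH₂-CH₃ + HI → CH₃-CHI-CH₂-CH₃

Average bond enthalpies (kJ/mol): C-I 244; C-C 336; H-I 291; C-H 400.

D(C=C) ≈ 629 kJ/mol

Let D be the C=C bond energy.
Σ(broken) = 2×336 + 8×400 + 1×D + 1×291 = 4163 + D
Σ(formed) = 3×336 + 9×400 + 1×244 = 4852
ΔH = Σ(broken) − Σ(formed) = (4163 + D) − (4852) = −689 + D
Setting this equal to −60 kJ gives D = 629 kJ/mol.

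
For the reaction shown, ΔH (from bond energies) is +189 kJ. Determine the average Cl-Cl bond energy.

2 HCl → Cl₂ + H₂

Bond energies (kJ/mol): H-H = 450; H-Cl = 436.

Let D be the Cl-Cl bond energy.
Σ(broken) = 2×436 = 872
Σ(formed) = 1×D + 1×450 = 450 + D
ΔH = Σ(broken) − Σ(formed) = (872) − (450 + D) = +422 − D
Setting this equal to +189 kJ gives D = 233 kJ/mol.

D(Cl-Cl) ≈ 233 kJ/mol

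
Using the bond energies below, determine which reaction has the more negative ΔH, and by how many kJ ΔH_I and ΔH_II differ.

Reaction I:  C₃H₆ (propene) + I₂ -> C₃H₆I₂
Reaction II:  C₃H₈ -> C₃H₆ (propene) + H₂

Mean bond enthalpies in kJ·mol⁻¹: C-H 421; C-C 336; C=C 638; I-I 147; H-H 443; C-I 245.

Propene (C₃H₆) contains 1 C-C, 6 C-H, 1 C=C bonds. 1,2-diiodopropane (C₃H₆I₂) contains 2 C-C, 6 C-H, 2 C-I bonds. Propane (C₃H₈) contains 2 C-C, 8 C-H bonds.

Reaction I, by 138 kJ

Reaction I:
  Bonds broken (reactants):
    C-C: 1 × 336 = 336
    C-H: 6 × 421 = 2526
    C=C: 1 × 638 = 638
    I-I: 1 × 147 = 147
    Σ(broken) = 3647 kJ
  Bonds formed (products):
    C-C: 2 × 336 = 672
    C-H: 6 × 421 = 2526
    C-I: 2 × 245 = 490
    Σ(formed) = 3688 kJ
  ΔH_I = 3647 − 3688 = −41 kJ
Reaction II:
  Bonds broken (reactants):
    C-C: 2 × 336 = 672
    C-H: 8 × 421 = 3368
    Σ(broken) = 4040 kJ
  Bonds formed (products):
    C-C: 1 × 336 = 336
    C-H: 6 × 421 = 2526
    C=C: 1 × 638 = 638
    H-H: 1 × 443 = 443
    Σ(formed) = 3943 kJ
  ΔH_II = 4040 − 3943 = +97 kJ
ΔH_I − ΔH_II = −138 kJ, so reaction I has the more negative ΔH; |ΔH_I − ΔH_II| = 138 kJ.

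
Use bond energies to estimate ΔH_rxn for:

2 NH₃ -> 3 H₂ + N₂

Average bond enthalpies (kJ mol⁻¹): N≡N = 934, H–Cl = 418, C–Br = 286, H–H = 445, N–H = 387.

Bonds broken (reactants):
  N–H: 6 × 387 = 2322
  Σ(broken) = 2322 kJ
Bonds formed (products):
  H–H: 3 × 445 = 1335
  N≡N: 1 × 934 = 934
  Σ(formed) = 2269 kJ
ΔH = Σ(broken) − Σ(formed) = 2322 − 2269 = +53 kJ

ΔH ≈ +53 kJ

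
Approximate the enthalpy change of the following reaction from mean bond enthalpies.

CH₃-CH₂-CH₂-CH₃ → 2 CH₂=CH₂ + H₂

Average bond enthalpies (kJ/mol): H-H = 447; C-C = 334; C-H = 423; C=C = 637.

ΔH ≈ +127 kJ

Bonds broken (reactants):
  C-C: 3 × 334 = 1002
  C-H: 10 × 423 = 4230
  Σ(broken) = 5232 kJ
Bonds formed (products):
  C-H: 8 × 423 = 3384
  C=C: 2 × 637 = 1274
  H-H: 1 × 447 = 447
  Σ(formed) = 5105 kJ
ΔH = Σ(broken) − Σ(formed) = 5232 − 5105 = +127 kJ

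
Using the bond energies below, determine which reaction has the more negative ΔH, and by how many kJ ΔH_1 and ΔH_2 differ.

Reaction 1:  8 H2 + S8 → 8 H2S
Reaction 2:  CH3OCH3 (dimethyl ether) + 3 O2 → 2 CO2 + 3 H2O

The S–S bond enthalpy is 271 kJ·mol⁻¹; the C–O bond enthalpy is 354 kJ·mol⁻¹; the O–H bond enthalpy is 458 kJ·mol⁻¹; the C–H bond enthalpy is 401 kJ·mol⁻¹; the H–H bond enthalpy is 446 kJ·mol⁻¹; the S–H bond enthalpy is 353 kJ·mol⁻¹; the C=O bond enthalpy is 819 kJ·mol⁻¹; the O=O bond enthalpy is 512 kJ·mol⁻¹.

Reaction 1:
  Bonds broken (reactants):
    H–H: 8 × 446 = 3568
    S–S: 8 × 271 = 2168
    Σ(broken) = 5736 kJ
  Bonds formed (products):
    S–H: 16 × 353 = 5648
    Σ(formed) = 5648 kJ
  ΔH_1 = 5736 − 5648 = +88 kJ
Reaction 2:
  Bonds broken (reactants):
    C–H: 6 × 401 = 2406
    C–O: 2 × 354 = 708
    O=O: 3 × 512 = 1536
    Σ(broken) = 4650 kJ
  Bonds formed (products):
    C=O: 4 × 819 = 3276
    O–H: 6 × 458 = 2748
    Σ(formed) = 6024 kJ
  ΔH_2 = 4650 − 6024 = −1374 kJ
ΔH_1 − ΔH_2 = +1462 kJ, so reaction 2 has the more negative ΔH; |ΔH_1 − ΔH_2| = 1462 kJ.

Reaction 2, by 1462 kJ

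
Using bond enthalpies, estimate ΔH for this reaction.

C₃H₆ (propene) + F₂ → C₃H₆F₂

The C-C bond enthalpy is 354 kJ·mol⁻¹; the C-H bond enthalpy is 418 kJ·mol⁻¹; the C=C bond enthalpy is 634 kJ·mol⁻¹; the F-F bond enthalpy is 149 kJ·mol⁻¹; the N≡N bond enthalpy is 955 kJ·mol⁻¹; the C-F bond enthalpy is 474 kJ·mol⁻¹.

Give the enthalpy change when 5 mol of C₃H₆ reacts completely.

ΔH = −2595 kJ

Bonds broken (reactants):
  C-C: 1 × 354 = 354
  C-H: 6 × 418 = 2508
  C=C: 1 × 634 = 634
  F-F: 1 × 149 = 149
  Σ(broken) = 3645 kJ
Bonds formed (products):
  C-C: 2 × 354 = 708
  C-F: 2 × 474 = 948
  C-H: 6 × 418 = 2508
  Σ(formed) = 4164 kJ
ΔH = Σ(broken) − Σ(formed) = 3645 − 4164 = −519 kJ
For 5× the reaction as written: 5 × (−519) = −2595 kJ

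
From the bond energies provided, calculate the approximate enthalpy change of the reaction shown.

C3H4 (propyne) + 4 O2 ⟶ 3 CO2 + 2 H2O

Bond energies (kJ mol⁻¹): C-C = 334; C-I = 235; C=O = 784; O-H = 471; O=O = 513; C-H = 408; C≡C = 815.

Bonds broken (reactants):
  C≡C: 1 × 815 = 815
  C-C: 1 × 334 = 334
  C-H: 4 × 408 = 1632
  O=O: 4 × 513 = 2052
  Σ(broken) = 4833 kJ
Bonds formed (products):
  C=O: 6 × 784 = 4704
  O-H: 4 × 471 = 1884
  Σ(formed) = 6588 kJ
ΔH = Σ(broken) − Σ(formed) = 4833 − 6588 = −1755 kJ

ΔH ≈ −1755 kJ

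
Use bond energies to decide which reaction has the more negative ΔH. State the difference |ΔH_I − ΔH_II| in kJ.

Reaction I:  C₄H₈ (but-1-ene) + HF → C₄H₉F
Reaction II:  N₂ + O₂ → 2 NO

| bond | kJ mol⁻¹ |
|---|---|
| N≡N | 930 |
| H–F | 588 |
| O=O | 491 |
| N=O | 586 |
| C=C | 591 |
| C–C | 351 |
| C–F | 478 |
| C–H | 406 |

Reaction I, by 305 kJ

Reaction I:
  Bonds broken (reactants):
    C–C: 2 × 351 = 702
    C–H: 8 × 406 = 3248
    C=C: 1 × 591 = 591
    H–F: 1 × 588 = 588
    Σ(broken) = 5129 kJ
  Bonds formed (products):
    C–C: 3 × 351 = 1053
    C–F: 1 × 478 = 478
    C–H: 9 × 406 = 3654
    Σ(formed) = 5185 kJ
  ΔH_I = 5129 − 5185 = −56 kJ
Reaction II:
  Bonds broken (reactants):
    N≡N: 1 × 930 = 930
    O=O: 1 × 491 = 491
    Σ(broken) = 1421 kJ
  Bonds formed (products):
    N=O: 2 × 586 = 1172
    Σ(formed) = 1172 kJ
  ΔH_II = 1421 − 1172 = +249 kJ
ΔH_I − ΔH_II = −305 kJ, so reaction I has the more negative ΔH; |ΔH_I − ΔH_II| = 305 kJ.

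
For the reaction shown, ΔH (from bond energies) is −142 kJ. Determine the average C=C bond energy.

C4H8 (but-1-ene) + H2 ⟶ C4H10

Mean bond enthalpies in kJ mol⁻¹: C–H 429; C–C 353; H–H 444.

D(C=C) ≈ 625 kJ/mol

Let D be the C=C bond energy.
Σ(broken) = 2×353 + 8×429 + 1×D + 1×444 = 4582 + D
Σ(formed) = 3×353 + 10×429 = 5349
ΔH = Σ(broken) − Σ(formed) = (4582 + D) − (5349) = −767 + D
Setting this equal to −142 kJ gives D = 625 kJ/mol.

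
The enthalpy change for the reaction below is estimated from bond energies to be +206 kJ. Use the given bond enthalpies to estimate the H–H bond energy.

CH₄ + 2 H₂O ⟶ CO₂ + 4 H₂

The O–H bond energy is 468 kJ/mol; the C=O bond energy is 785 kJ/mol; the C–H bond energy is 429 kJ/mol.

D(H–H) ≈ 453 kJ/mol

Let D be the H–H bond energy.
Σ(broken) = 4×429 + 4×468 = 3588
Σ(formed) = 2×785 + 4×D = 1570 + 4D
ΔH = Σ(broken) − Σ(formed) = (3588) − (1570 + 4D) = +2018 − 4D
Setting this equal to +206 kJ gives 4D = 1812, so D = 453 kJ/mol.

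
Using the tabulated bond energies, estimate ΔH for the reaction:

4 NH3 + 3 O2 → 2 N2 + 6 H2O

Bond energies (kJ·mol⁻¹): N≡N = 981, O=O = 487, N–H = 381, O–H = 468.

Bonds broken (reactants):
  N–H: 12 × 381 = 4572
  O=O: 3 × 487 = 1461
  Σ(broken) = 6033 kJ
Bonds formed (products):
  N≡N: 2 × 981 = 1962
  O–H: 12 × 468 = 5616
  Σ(formed) = 7578 kJ
ΔH = Σ(broken) − Σ(formed) = 6033 − 7578 = −1545 kJ

ΔH ≈ −1545 kJ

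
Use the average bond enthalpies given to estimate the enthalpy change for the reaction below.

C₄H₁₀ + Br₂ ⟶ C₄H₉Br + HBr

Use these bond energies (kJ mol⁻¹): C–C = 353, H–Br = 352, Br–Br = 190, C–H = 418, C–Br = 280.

ΔH ≈ −24 kJ

Bonds broken (reactants):
  Br–Br: 1 × 190 = 190
  C–C: 3 × 353 = 1059
  C–H: 10 × 418 = 4180
  Σ(broken) = 5429 kJ
Bonds formed (products):
  C–Br: 1 × 280 = 280
  C–C: 3 × 353 = 1059
  C–H: 9 × 418 = 3762
  H–Br: 1 × 352 = 352
  Σ(formed) = 5453 kJ
ΔH = Σ(broken) − Σ(formed) = 5429 − 5453 = −24 kJ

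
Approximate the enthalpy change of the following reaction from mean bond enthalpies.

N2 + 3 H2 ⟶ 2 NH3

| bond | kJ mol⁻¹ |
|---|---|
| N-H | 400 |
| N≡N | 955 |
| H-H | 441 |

Bonds broken (reactants):
  H-H: 3 × 441 = 1323
  N≡N: 1 × 955 = 955
  Σ(broken) = 2278 kJ
Bonds formed (products):
  N-H: 6 × 400 = 2400
  Σ(formed) = 2400 kJ
ΔH = Σ(broken) − Σ(formed) = 2278 − 2400 = −122 kJ

ΔH ≈ −122 kJ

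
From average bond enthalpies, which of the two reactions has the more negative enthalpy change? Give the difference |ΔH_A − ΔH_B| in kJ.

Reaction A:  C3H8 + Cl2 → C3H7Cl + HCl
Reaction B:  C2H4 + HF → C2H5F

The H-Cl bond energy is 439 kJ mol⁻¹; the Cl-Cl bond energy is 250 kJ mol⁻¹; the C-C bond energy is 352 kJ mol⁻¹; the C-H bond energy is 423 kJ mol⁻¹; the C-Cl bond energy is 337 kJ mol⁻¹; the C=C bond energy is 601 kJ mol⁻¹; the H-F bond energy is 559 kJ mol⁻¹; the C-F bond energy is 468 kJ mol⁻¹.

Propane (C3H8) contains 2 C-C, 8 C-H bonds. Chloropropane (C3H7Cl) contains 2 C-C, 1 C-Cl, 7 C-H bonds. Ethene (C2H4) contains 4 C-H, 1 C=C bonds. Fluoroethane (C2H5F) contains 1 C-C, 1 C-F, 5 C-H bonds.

Reaction A, by 20 kJ

Reaction A:
  Bonds broken (reactants):
    C-C: 2 × 352 = 704
    C-H: 8 × 423 = 3384
    Cl-Cl: 1 × 250 = 250
    Σ(broken) = 4338 kJ
  Bonds formed (products):
    C-C: 2 × 352 = 704
    C-Cl: 1 × 337 = 337
    C-H: 7 × 423 = 2961
    H-Cl: 1 × 439 = 439
    Σ(formed) = 4441 kJ
  ΔH_A = 4338 − 4441 = −103 kJ
Reaction B:
  Bonds broken (reactants):
    C-H: 4 × 423 = 1692
    C=C: 1 × 601 = 601
    H-F: 1 × 559 = 559
    Σ(broken) = 2852 kJ
  Bonds formed (products):
    C-C: 1 × 352 = 352
    C-F: 1 × 468 = 468
    C-H: 5 × 423 = 2115
    Σ(formed) = 2935 kJ
  ΔH_B = 2852 − 2935 = −83 kJ
ΔH_A − ΔH_B = −20 kJ, so reaction A has the more negative ΔH; |ΔH_A − ΔH_B| = 20 kJ.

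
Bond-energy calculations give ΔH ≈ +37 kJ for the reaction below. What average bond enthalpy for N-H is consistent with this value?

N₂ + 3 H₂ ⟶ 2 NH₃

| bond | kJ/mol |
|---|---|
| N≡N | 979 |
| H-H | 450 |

D(N-H) ≈ 382 kJ/mol

Let D be the N-H bond energy.
Σ(broken) = 3×450 + 1×979 = 2329
Σ(formed) = 6×D = 6D
ΔH = Σ(broken) − Σ(formed) = (2329) − (6D) = +2329 − 6D
Setting this equal to +37 kJ gives 6D = 2292, so D = 382 kJ/mol.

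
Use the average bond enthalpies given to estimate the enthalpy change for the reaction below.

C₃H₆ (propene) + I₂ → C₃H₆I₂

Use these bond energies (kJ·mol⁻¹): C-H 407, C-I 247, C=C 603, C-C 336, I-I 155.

Bonds broken (reactants):
  C-C: 1 × 336 = 336
  C-H: 6 × 407 = 2442
  C=C: 1 × 603 = 603
  I-I: 1 × 155 = 155
  Σ(broken) = 3536 kJ
Bonds formed (products):
  C-C: 2 × 336 = 672
  C-H: 6 × 407 = 2442
  C-I: 2 × 247 = 494
  Σ(formed) = 3608 kJ
ΔH = Σ(broken) − Σ(formed) = 3536 − 3608 = −72 kJ

ΔH ≈ −72 kJ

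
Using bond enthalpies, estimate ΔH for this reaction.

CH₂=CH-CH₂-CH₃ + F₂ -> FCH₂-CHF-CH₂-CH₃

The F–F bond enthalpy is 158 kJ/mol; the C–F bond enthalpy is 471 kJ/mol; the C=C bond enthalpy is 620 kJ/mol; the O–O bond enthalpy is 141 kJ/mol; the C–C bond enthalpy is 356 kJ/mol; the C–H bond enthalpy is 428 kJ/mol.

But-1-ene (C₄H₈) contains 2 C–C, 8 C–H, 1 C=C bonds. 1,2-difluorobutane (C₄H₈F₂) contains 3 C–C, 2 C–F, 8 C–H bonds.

Bonds broken (reactants):
  C–C: 2 × 356 = 712
  C–H: 8 × 428 = 3424
  C=C: 1 × 620 = 620
  F–F: 1 × 158 = 158
  Σ(broken) = 4914 kJ
Bonds formed (products):
  C–C: 3 × 356 = 1068
  C–F: 2 × 471 = 942
  C–H: 8 × 428 = 3424
  Σ(formed) = 5434 kJ
ΔH = Σ(broken) − Σ(formed) = 4914 − 5434 = −520 kJ

ΔH ≈ −520 kJ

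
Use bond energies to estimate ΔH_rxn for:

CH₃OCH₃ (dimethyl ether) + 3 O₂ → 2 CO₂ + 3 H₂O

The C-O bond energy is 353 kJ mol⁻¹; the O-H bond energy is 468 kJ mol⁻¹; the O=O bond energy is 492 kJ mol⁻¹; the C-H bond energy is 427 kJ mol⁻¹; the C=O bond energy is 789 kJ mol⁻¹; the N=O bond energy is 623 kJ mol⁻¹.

ΔH ≈ −1220 kJ

Bonds broken (reactants):
  C-H: 6 × 427 = 2562
  C-O: 2 × 353 = 706
  O=O: 3 × 492 = 1476
  Σ(broken) = 4744 kJ
Bonds formed (products):
  C=O: 4 × 789 = 3156
  O-H: 6 × 468 = 2808
  Σ(formed) = 5964 kJ
ΔH = Σ(broken) − Σ(formed) = 4744 − 5964 = −1220 kJ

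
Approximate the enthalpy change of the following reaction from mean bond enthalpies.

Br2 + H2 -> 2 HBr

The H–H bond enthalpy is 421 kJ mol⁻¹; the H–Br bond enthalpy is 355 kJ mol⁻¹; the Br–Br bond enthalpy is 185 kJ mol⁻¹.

Bonds broken (reactants):
  Br–Br: 1 × 185 = 185
  H–H: 1 × 421 = 421
  Σ(broken) = 606 kJ
Bonds formed (products):
  H–Br: 2 × 355 = 710
  Σ(formed) = 710 kJ
ΔH = Σ(broken) − Σ(formed) = 606 − 710 = −104 kJ

ΔH ≈ −104 kJ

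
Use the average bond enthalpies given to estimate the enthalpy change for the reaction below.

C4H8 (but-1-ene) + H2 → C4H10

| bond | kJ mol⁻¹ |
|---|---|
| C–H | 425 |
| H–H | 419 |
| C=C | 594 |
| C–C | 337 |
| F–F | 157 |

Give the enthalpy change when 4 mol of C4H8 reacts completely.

ΔH = −696 kJ

Bonds broken (reactants):
  C–C: 2 × 337 = 674
  C–H: 8 × 425 = 3400
  C=C: 1 × 594 = 594
  H–H: 1 × 419 = 419
  Σ(broken) = 5087 kJ
Bonds formed (products):
  C–C: 3 × 337 = 1011
  C–H: 10 × 425 = 4250
  Σ(formed) = 5261 kJ
ΔH = Σ(broken) − Σ(formed) = 5087 − 5261 = −174 kJ
For 4× the reaction as written: 4 × (−174) = −696 kJ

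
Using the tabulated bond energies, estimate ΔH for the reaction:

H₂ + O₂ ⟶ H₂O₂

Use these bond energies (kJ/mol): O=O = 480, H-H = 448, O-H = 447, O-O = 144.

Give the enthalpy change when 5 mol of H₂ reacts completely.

ΔH = −550 kJ

Bonds broken (reactants):
  H-H: 1 × 448 = 448
  O=O: 1 × 480 = 480
  Σ(broken) = 928 kJ
Bonds formed (products):
  O-H: 2 × 447 = 894
  O-O: 1 × 144 = 144
  Σ(formed) = 1038 kJ
ΔH = Σ(broken) − Σ(formed) = 928 − 1038 = −110 kJ
For 5× the reaction as written: 5 × (−110) = −550 kJ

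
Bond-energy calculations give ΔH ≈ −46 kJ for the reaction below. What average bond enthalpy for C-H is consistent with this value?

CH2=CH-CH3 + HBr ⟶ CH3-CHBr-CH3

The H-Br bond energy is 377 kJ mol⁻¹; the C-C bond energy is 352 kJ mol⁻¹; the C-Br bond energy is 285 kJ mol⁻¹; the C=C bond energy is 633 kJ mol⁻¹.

D(C-H) ≈ 419 kJ/mol

Let D be the C-H bond energy.
Σ(broken) = 1×352 + 6×D + 1×633 + 1×377 = 1362 + 6D
Σ(formed) = 1×285 + 2×352 + 7×D = 989 + 7D
ΔH = Σ(broken) − Σ(formed) = (1362 + 6D) − (989 + 7D) = +373 − D
Setting this equal to −46 kJ gives D = 419 kJ/mol.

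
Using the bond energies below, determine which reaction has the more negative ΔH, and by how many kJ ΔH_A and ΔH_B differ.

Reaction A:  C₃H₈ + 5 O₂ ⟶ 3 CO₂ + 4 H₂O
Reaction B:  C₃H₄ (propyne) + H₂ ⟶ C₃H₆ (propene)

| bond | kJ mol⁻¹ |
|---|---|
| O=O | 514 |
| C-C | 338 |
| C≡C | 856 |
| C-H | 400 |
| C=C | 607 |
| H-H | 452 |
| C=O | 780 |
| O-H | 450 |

Reaction A, by 1735 kJ

Reaction A:
  Bonds broken (reactants):
    C-C: 2 × 338 = 676
    C-H: 8 × 400 = 3200
    O=O: 5 × 514 = 2570
    Σ(broken) = 6446 kJ
  Bonds formed (products):
    C=O: 6 × 780 = 4680
    O-H: 8 × 450 = 3600
    Σ(formed) = 8280 kJ
  ΔH_A = 6446 − 8280 = −1834 kJ
Reaction B:
  Bonds broken (reactants):
    C≡C: 1 × 856 = 856
    C-C: 1 × 338 = 338
    C-H: 4 × 400 = 1600
    H-H: 1 × 452 = 452
    Σ(broken) = 3246 kJ
  Bonds formed (products):
    C-C: 1 × 338 = 338
    C-H: 6 × 400 = 2400
    C=C: 1 × 607 = 607
    Σ(formed) = 3345 kJ
  ΔH_B = 3246 − 3345 = −99 kJ
ΔH_A − ΔH_B = −1735 kJ, so reaction A has the more negative ΔH; |ΔH_A − ΔH_B| = 1735 kJ.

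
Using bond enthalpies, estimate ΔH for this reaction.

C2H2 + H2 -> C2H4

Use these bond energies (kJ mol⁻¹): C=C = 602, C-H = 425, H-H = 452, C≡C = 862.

Bonds broken (reactants):
  C≡C: 1 × 862 = 862
  C-H: 2 × 425 = 850
  H-H: 1 × 452 = 452
  Σ(broken) = 2164 kJ
Bonds formed (products):
  C-H: 4 × 425 = 1700
  C=C: 1 × 602 = 602
  Σ(formed) = 2302 kJ
ΔH = Σ(broken) − Σ(formed) = 2164 − 2302 = −138 kJ

ΔH ≈ −138 kJ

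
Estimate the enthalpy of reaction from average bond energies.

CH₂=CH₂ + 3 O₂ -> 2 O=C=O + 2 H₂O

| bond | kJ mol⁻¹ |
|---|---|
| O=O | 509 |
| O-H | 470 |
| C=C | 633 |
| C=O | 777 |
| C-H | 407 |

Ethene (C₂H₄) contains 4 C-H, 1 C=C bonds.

Bonds broken (reactants):
  C-H: 4 × 407 = 1628
  C=C: 1 × 633 = 633
  O=O: 3 × 509 = 1527
  Σ(broken) = 3788 kJ
Bonds formed (products):
  C=O: 4 × 777 = 3108
  O-H: 4 × 470 = 1880
  Σ(formed) = 4988 kJ
ΔH = Σ(broken) − Σ(formed) = 3788 − 4988 = −1200 kJ

ΔH ≈ −1200 kJ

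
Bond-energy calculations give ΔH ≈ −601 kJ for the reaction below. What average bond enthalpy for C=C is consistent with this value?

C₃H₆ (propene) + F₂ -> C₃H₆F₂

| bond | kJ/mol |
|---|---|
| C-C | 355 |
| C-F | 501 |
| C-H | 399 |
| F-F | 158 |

Let D be the C=C bond energy.
Σ(broken) = 1×355 + 6×399 + 1×D + 1×158 = 2907 + D
Σ(formed) = 2×355 + 2×501 + 6×399 = 4106
ΔH = Σ(broken) − Σ(formed) = (2907 + D) − (4106) = −1199 + D
Setting this equal to −601 kJ gives D = 598 kJ/mol.

D(C=C) ≈ 598 kJ/mol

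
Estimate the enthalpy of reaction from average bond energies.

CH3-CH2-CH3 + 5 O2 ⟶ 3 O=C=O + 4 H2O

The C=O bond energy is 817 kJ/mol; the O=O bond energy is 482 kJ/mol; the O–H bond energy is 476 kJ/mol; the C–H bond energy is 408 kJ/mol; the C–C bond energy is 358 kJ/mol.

Bonds broken (reactants):
  C–C: 2 × 358 = 716
  C–H: 8 × 408 = 3264
  O=O: 5 × 482 = 2410
  Σ(broken) = 6390 kJ
Bonds formed (products):
  C=O: 6 × 817 = 4902
  O–H: 8 × 476 = 3808
  Σ(formed) = 8710 kJ
ΔH = Σ(broken) − Σ(formed) = 6390 − 8710 = −2320 kJ

ΔH ≈ −2320 kJ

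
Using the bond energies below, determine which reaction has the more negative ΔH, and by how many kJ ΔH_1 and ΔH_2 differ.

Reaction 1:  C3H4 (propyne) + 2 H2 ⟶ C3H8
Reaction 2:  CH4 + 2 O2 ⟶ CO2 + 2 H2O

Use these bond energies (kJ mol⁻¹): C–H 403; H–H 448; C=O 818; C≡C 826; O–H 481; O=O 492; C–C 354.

Reaction 1:
  Bonds broken (reactants):
    C≡C: 1 × 826 = 826
    C–C: 1 × 354 = 354
    C–H: 4 × 403 = 1612
    H–H: 2 × 448 = 896
    Σ(broken) = 3688 kJ
  Bonds formed (products):
    C–C: 2 × 354 = 708
    C–H: 8 × 403 = 3224
    Σ(formed) = 3932 kJ
  ΔH_1 = 3688 − 3932 = −244 kJ
Reaction 2:
  Bonds broken (reactants):
    C–H: 4 × 403 = 1612
    O=O: 2 × 492 = 984
    Σ(broken) = 2596 kJ
  Bonds formed (products):
    C=O: 2 × 818 = 1636
    O–H: 4 × 481 = 1924
    Σ(formed) = 3560 kJ
  ΔH_2 = 2596 − 3560 = −964 kJ
ΔH_1 − ΔH_2 = +720 kJ, so reaction 2 has the more negative ΔH; |ΔH_1 − ΔH_2| = 720 kJ.

Reaction 2, by 720 kJ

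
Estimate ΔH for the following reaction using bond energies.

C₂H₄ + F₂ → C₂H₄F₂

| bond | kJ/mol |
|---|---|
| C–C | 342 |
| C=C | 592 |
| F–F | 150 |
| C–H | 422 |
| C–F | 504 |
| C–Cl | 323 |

ΔH ≈ −608 kJ

Bonds broken (reactants):
  C–H: 4 × 422 = 1688
  C=C: 1 × 592 = 592
  F–F: 1 × 150 = 150
  Σ(broken) = 2430 kJ
Bonds formed (products):
  C–C: 1 × 342 = 342
  C–F: 2 × 504 = 1008
  C–H: 4 × 422 = 1688
  Σ(formed) = 3038 kJ
ΔH = Σ(broken) − Σ(formed) = 2430 − 3038 = −608 kJ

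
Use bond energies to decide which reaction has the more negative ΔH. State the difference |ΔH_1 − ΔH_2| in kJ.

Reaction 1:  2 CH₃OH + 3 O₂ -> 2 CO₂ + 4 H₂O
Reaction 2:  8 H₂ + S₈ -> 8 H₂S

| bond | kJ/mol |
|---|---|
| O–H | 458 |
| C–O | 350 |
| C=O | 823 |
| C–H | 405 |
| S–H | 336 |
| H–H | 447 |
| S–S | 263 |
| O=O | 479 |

Reaction 1, by 1777 kJ

Reaction 1:
  Bonds broken (reactants):
    C–H: 6 × 405 = 2430
    C–O: 2 × 350 = 700
    O–H: 2 × 458 = 916
    O=O: 3 × 479 = 1437
    Σ(broken) = 5483 kJ
  Bonds formed (products):
    C=O: 4 × 823 = 3292
    O–H: 8 × 458 = 3664
    Σ(formed) = 6956 kJ
  ΔH_1 = 5483 − 6956 = −1473 kJ
Reaction 2:
  Bonds broken (reactants):
    H–H: 8 × 447 = 3576
    S–S: 8 × 263 = 2104
    Σ(broken) = 5680 kJ
  Bonds formed (products):
    S–H: 16 × 336 = 5376
    Σ(formed) = 5376 kJ
  ΔH_2 = 5680 − 5376 = +304 kJ
ΔH_1 − ΔH_2 = −1777 kJ, so reaction 1 has the more negative ΔH; |ΔH_1 − ΔH_2| = 1777 kJ.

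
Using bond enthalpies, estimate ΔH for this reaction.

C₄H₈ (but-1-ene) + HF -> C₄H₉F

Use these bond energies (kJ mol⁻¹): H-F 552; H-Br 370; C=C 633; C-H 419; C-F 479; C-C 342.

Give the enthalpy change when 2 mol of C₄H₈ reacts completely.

ΔH = −110 kJ

Bonds broken (reactants):
  C-C: 2 × 342 = 684
  C-H: 8 × 419 = 3352
  C=C: 1 × 633 = 633
  H-F: 1 × 552 = 552
  Σ(broken) = 5221 kJ
Bonds formed (products):
  C-C: 3 × 342 = 1026
  C-F: 1 × 479 = 479
  C-H: 9 × 419 = 3771
  Σ(formed) = 5276 kJ
ΔH = Σ(broken) − Σ(formed) = 5221 − 5276 = −55 kJ
For 2× the reaction as written: 2 × (−55) = −110 kJ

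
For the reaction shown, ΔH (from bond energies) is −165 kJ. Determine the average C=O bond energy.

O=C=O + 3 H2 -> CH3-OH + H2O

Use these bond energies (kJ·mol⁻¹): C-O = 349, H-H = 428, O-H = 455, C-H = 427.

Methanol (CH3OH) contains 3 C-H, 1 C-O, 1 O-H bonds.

Let D be the C=O bond energy.
Σ(broken) = 2×D + 3×428 = 1284 + 2D
Σ(formed) = 3×427 + 1×349 + 3×455 = 2995
ΔH = Σ(broken) − Σ(formed) = (1284 + 2D) − (2995) = −1711 + 2D
Setting this equal to −165 kJ gives 2D = 1546, so D = 773 kJ/mol.

D(C=O) ≈ 773 kJ/mol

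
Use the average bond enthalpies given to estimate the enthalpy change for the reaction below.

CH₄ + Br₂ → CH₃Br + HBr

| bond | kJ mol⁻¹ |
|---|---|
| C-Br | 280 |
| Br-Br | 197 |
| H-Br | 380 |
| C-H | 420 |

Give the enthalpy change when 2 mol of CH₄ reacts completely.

Bonds broken (reactants):
  Br-Br: 1 × 197 = 197
  C-H: 4 × 420 = 1680
  Σ(broken) = 1877 kJ
Bonds formed (products):
  C-Br: 1 × 280 = 280
  C-H: 3 × 420 = 1260
  H-Br: 1 × 380 = 380
  Σ(formed) = 1920 kJ
ΔH = Σ(broken) − Σ(formed) = 1877 − 1920 = −43 kJ
For 2× the reaction as written: 2 × (−43) = −86 kJ

ΔH = −86 kJ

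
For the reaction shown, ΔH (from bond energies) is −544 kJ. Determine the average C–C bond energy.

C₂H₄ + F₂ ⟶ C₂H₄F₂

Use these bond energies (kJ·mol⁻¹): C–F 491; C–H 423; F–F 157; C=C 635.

D(C–C) ≈ 354 kJ/mol

Let D be the C–C bond energy.
Σ(broken) = 4×423 + 1×635 + 1×157 = 2484
Σ(formed) = 1×D + 2×491 + 4×423 = 2674 + D
ΔH = Σ(broken) − Σ(formed) = (2484) − (2674 + D) = −190 − D
Setting this equal to −544 kJ gives D = 354 kJ/mol.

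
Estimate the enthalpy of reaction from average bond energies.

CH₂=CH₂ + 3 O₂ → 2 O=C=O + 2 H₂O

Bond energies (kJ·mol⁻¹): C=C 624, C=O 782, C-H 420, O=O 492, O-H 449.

ΔH ≈ −1144 kJ

Bonds broken (reactants):
  C-H: 4 × 420 = 1680
  C=C: 1 × 624 = 624
  O=O: 3 × 492 = 1476
  Σ(broken) = 3780 kJ
Bonds formed (products):
  C=O: 4 × 782 = 3128
  O-H: 4 × 449 = 1796
  Σ(formed) = 4924 kJ
ΔH = Σ(broken) − Σ(formed) = 3780 − 4924 = −1144 kJ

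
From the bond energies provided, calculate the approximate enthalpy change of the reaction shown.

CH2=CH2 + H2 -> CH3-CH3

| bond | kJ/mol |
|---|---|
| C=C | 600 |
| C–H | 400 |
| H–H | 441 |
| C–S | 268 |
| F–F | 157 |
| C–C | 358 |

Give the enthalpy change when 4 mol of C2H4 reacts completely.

ΔH = −468 kJ

Bonds broken (reactants):
  C–H: 4 × 400 = 1600
  C=C: 1 × 600 = 600
  H–H: 1 × 441 = 441
  Σ(broken) = 2641 kJ
Bonds formed (products):
  C–C: 1 × 358 = 358
  C–H: 6 × 400 = 2400
  Σ(formed) = 2758 kJ
ΔH = Σ(broken) − Σ(formed) = 2641 − 2758 = −117 kJ
For 4× the reaction as written: 4 × (−117) = −468 kJ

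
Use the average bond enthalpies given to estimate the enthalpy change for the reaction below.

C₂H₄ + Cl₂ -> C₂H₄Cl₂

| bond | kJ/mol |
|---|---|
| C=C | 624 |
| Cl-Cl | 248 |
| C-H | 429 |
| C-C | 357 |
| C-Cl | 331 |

ΔH ≈ −147 kJ

Bonds broken (reactants):
  C-H: 4 × 429 = 1716
  C=C: 1 × 624 = 624
  Cl-Cl: 1 × 248 = 248
  Σ(broken) = 2588 kJ
Bonds formed (products):
  C-C: 1 × 357 = 357
  C-Cl: 2 × 331 = 662
  C-H: 4 × 429 = 1716
  Σ(formed) = 2735 kJ
ΔH = Σ(broken) − Σ(formed) = 2588 − 2735 = −147 kJ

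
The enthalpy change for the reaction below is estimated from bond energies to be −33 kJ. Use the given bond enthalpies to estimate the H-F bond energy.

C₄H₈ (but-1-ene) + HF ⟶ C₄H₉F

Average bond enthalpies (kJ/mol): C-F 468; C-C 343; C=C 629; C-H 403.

D(H-F) ≈ 552 kJ/mol

Let D be the H-F bond energy.
Σ(broken) = 2×343 + 8×403 + 1×629 + 1×D = 4539 + D
Σ(formed) = 3×343 + 1×468 + 9×403 = 5124
ΔH = Σ(broken) − Σ(formed) = (4539 + D) − (5124) = −585 + D
Setting this equal to −33 kJ gives D = 552 kJ/mol.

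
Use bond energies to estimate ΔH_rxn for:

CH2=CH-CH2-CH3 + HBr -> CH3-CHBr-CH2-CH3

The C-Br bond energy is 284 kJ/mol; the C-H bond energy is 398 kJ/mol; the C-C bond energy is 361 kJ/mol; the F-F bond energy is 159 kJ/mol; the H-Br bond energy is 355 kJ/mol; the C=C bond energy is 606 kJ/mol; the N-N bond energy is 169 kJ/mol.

Bonds broken (reactants):
  C-C: 2 × 361 = 722
  C-H: 8 × 398 = 3184
  C=C: 1 × 606 = 606
  H-Br: 1 × 355 = 355
  Σ(broken) = 4867 kJ
Bonds formed (products):
  C-Br: 1 × 284 = 284
  C-C: 3 × 361 = 1083
  C-H: 9 × 398 = 3582
  Σ(formed) = 4949 kJ
ΔH = Σ(broken) − Σ(formed) = 4867 − 4949 = −82 kJ

ΔH ≈ −82 kJ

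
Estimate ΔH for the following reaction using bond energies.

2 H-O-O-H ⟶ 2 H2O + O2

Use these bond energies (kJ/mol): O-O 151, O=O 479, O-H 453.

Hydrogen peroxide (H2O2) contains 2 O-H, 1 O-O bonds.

Bonds broken (reactants):
  O-H: 4 × 453 = 1812
  O-O: 2 × 151 = 302
  Σ(broken) = 2114 kJ
Bonds formed (products):
  O-H: 4 × 453 = 1812
  O=O: 1 × 479 = 479
  Σ(formed) = 2291 kJ
ΔH = Σ(broken) − Σ(formed) = 2114 − 2291 = −177 kJ

ΔH ≈ −177 kJ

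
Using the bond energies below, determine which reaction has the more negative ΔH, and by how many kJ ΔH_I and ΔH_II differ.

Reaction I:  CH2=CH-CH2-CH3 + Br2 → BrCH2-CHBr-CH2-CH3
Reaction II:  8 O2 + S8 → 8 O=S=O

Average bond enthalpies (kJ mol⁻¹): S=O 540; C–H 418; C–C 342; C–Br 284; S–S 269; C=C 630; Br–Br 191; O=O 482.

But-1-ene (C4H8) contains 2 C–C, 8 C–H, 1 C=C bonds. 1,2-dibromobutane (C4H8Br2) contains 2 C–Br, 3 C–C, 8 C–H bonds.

Reaction II, by 2543 kJ

Reaction I:
  Bonds broken (reactants):
    Br–Br: 1 × 191 = 191
    C–C: 2 × 342 = 684
    C–H: 8 × 418 = 3344
    C=C: 1 × 630 = 630
    Σ(broken) = 4849 kJ
  Bonds formed (products):
    C–Br: 2 × 284 = 568
    C–C: 3 × 342 = 1026
    C–H: 8 × 418 = 3344
    Σ(formed) = 4938 kJ
  ΔH_I = 4849 − 4938 = −89 kJ
Reaction II:
  Bonds broken (reactants):
    O=O: 8 × 482 = 3856
    S–S: 8 × 269 = 2152
    Σ(broken) = 6008 kJ
  Bonds formed (products):
    S=O: 16 × 540 = 8640
    Σ(formed) = 8640 kJ
  ΔH_II = 6008 − 8640 = −2632 kJ
ΔH_I − ΔH_II = +2543 kJ, so reaction II has the more negative ΔH; |ΔH_I − ΔH_II| = 2543 kJ.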